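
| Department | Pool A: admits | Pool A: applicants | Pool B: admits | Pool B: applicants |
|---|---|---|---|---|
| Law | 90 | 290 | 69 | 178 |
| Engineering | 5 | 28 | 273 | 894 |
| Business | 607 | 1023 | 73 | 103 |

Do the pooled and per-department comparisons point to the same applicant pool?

Law: Pool A 90/290 = 31.0%, Pool B 69/178 = 38.8% → Pool B
Engineering: Pool A 5/28 = 17.9%, Pool B 273/894 = 30.5% → Pool B
Business: Pool A 607/1023 = 59.3%, Pool B 73/103 = 70.9% → Pool B
Overall: Pool A 702/1341 = 52.3%, Pool B 415/1175 = 35.3% → Pool A
Pool B wins each department group but Pool A wins overall — the comparison reverses. Pool B's applicants skew toward Engineering, which has a lower base rate.

No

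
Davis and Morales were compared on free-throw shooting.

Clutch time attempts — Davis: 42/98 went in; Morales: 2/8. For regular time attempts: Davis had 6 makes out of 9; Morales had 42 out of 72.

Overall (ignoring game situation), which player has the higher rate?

Morales

Clutch time: Davis 42/98 = 42.9%, Morales 2/8 = 25.0% → Davis
Regular time: Davis 6/9 = 66.7%, Morales 42/72 = 58.3% → Davis
Overall: Davis 48/107 = 44.9%, Morales 44/80 = 55.0% → Morales
(Davis wins every game group but Morales wins overall — Davis's attempts skew toward the low-rate clutch time group.)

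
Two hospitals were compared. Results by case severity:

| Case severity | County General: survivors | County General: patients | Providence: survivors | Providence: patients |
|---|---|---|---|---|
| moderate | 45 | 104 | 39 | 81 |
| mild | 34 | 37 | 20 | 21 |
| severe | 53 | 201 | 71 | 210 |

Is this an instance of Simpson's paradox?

Moderate: County General 45/104 = 43.3%, Providence 39/81 = 48.1% → Providence
Mild: County General 34/37 = 91.9%, Providence 20/21 = 95.2% → Providence
Severe: County General 53/201 = 26.4%, Providence 71/210 = 33.8% → Providence
Overall: County General 132/342 = 38.6%, Providence 130/312 = 41.7% → Providence
Providence wins overall and in every case group — no reversal.

No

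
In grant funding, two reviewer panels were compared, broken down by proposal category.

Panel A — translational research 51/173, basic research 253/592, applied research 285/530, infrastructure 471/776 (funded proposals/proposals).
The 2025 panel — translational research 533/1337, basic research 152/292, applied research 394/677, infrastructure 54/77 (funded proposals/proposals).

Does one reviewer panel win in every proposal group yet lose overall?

Yes

Translational research: Panel A 51/173 = 29.5%, the 2025 panel 533/1337 = 39.9% → the 2025 panel
Basic research: Panel A 253/592 = 42.7%, the 2025 panel 152/292 = 52.1% → the 2025 panel
Applied research: Panel A 285/530 = 53.8%, the 2025 panel 394/677 = 58.2% → the 2025 panel
Infrastructure: Panel A 471/776 = 60.7%, the 2025 panel 54/77 = 70.1% → the 2025 panel
Overall: Panel A 1060/2071 = 51.2%, the 2025 panel 1133/2383 = 47.5% → Panel A
The 2025 panel wins each proposal group but Panel A wins overall — the comparison reverses. The 2025 panel's proposals skew toward translational research, which has a lower base rate.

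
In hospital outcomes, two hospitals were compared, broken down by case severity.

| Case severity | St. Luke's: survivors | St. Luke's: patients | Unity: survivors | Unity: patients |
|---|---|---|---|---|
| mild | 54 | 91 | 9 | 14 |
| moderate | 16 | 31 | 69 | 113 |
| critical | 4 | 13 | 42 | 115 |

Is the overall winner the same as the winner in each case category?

No

Mild: St. Luke's 54/91 = 59.3%, Unity 9/14 = 64.3% → Unity
Moderate: St. Luke's 16/31 = 51.6%, Unity 69/113 = 61.1% → Unity
Critical: St. Luke's 4/13 = 30.8%, Unity 42/115 = 36.5% → Unity
Overall: St. Luke's 74/135 = 54.8%, Unity 120/242 = 49.6% → St. Luke's
Unity wins each case group but St. Luke's wins overall — the comparison reverses. Unity's patients skew toward critical, which has a lower base rate.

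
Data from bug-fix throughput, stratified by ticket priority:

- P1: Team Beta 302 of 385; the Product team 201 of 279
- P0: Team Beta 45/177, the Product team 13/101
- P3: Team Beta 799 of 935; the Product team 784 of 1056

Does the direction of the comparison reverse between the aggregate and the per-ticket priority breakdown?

No

P1: Team Beta 302/385 = 78.4%, the Product team 201/279 = 72.0% → Team Beta
P0: Team Beta 45/177 = 25.4%, the Product team 13/101 = 12.9% → Team Beta
P3: Team Beta 799/935 = 85.5%, the Product team 784/1056 = 74.2% → Team Beta
Overall: Team Beta 1146/1497 = 76.6%, the Product team 998/1436 = 69.5% → Team Beta
Team Beta wins overall and in every ticket group — no reversal.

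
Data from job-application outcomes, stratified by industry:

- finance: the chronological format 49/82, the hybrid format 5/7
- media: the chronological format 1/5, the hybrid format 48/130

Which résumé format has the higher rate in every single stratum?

Finance: the chronological format 49/82 = 59.8%, the hybrid format 5/7 = 71.4% → the hybrid format
Media: the chronological format 1/5 = 20.0%, the hybrid format 48/130 = 36.9% → the hybrid format
The hybrid format has the higher rate in both groups.

the hybrid format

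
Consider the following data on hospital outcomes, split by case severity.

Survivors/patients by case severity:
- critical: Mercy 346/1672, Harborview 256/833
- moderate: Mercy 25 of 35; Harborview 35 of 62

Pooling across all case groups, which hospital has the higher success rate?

Harborview

Critical: Mercy 346/1672 = 20.7%, Harborview 256/833 = 30.7% → Harborview
Moderate: Mercy 25/35 = 71.4%, Harborview 35/62 = 56.5% → Mercy
Overall: Mercy 371/1707 = 21.7%, Harborview 291/895 = 32.5% → Harborview
(Neither sweeps every case group, but Harborview has the higher pooled rate.)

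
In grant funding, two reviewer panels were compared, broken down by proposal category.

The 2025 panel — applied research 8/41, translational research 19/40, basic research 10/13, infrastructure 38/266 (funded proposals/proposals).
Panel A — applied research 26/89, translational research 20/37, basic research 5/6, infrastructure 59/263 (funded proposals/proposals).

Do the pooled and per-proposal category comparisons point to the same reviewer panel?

Applied research: the 2025 panel 8/41 = 19.5%, Panel A 26/89 = 29.2% → Panel A
Translational research: the 2025 panel 19/40 = 47.5%, Panel A 20/37 = 54.1% → Panel A
Basic research: the 2025 panel 10/13 = 76.9%, Panel A 5/6 = 83.3% → Panel A
Infrastructure: the 2025 panel 38/266 = 14.3%, Panel A 59/263 = 22.4% → Panel A
Overall: the 2025 panel 75/360 = 20.8%, Panel A 110/395 = 27.8% → Panel A
Panel A wins overall and in every proposal group — no reversal.

Yes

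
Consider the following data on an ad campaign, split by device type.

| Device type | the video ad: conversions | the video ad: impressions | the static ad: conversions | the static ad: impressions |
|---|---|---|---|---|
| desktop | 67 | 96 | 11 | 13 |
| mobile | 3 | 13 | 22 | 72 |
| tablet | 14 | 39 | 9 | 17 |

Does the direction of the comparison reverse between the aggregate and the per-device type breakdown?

Yes

Desktop: the video ad 67/96 = 69.8%, the static ad 11/13 = 84.6% → the static ad
Mobile: the video ad 3/13 = 23.1%, the static ad 22/72 = 30.6% → the static ad
Tablet: the video ad 14/39 = 35.9%, the static ad 9/17 = 52.9% → the static ad
Overall: the video ad 84/148 = 56.8%, the static ad 42/102 = 41.2% → the video ad
The static ad wins each device group but the video ad wins overall — the comparison reverses. The static ad's impressions skew toward mobile, which has a lower base rate.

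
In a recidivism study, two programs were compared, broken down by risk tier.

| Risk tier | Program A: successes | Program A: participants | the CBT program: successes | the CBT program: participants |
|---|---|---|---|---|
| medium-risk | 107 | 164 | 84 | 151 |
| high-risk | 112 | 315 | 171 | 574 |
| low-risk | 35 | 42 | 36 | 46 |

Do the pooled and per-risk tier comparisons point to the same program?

Medium-risk: Program A 107/164 = 65.2%, the CBT program 84/151 = 55.6% → Program A
High-risk: Program A 112/315 = 35.6%, the CBT program 171/574 = 29.8% → Program A
Low-risk: Program A 35/42 = 83.3%, the CBT program 36/46 = 78.3% → Program A
Overall: Program A 254/521 = 48.8%, the CBT program 291/771 = 37.7% → Program A
Program A wins overall and in every risk group — no reversal.

Yes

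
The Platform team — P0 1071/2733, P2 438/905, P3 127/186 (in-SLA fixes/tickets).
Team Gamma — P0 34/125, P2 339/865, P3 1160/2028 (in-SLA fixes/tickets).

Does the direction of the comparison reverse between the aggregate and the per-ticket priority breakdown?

Yes

P0: the Platform team 1071/2733 = 39.2%, Team Gamma 34/125 = 27.2% → the Platform team
P2: the Platform team 438/905 = 48.4%, Team Gamma 339/865 = 39.2% → the Platform team
P3: the Platform team 127/186 = 68.3%, Team Gamma 1160/2028 = 57.2% → the Platform team
Overall: the Platform team 1636/3824 = 42.8%, Team Gamma 1533/3018 = 50.8% → Team Gamma
The Platform team wins each ticket group but Team Gamma wins overall — the comparison reverses. The Platform team's tickets skew toward P0, which has a lower base rate.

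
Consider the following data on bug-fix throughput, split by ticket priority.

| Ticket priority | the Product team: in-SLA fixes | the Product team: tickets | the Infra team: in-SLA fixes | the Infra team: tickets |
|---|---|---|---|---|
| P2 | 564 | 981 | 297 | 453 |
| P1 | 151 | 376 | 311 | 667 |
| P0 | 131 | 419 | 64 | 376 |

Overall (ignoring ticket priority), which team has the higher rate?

the Product team

P2: the Product team 564/981 = 57.5%, the Infra team 297/453 = 65.6% → the Infra team
P1: the Product team 151/376 = 40.2%, the Infra team 311/667 = 46.6% → the Infra team
P0: the Product team 131/419 = 31.3%, the Infra team 64/376 = 17.0% → the Product team
Overall: the Product team 846/1776 = 47.6%, the Infra team 672/1496 = 44.9% → the Product team
(Neither sweeps every ticket group, but the Product team has the higher pooled rate.)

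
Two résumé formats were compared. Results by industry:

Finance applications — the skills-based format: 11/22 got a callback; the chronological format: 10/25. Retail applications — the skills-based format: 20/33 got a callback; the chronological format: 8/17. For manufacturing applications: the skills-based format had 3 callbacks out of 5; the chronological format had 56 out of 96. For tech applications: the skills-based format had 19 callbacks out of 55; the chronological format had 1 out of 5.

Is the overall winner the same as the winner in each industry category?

Finance: the skills-based format 11/22 = 50.0%, the chronological format 10/25 = 40.0% → the skills-based format
Retail: the skills-based format 20/33 = 60.6%, the chronological format 8/17 = 47.1% → the skills-based format
Manufacturing: the skills-based format 3/5 = 60.0%, the chronological format 56/96 = 58.3% → the skills-based format
Tech: the skills-based format 19/55 = 34.5%, the chronological format 1/5 = 20.0% → the skills-based format
Overall: the skills-based format 53/115 = 46.1%, the chronological format 75/143 = 52.4% → the chronological format
The skills-based format wins each industry group but the chronological format wins overall — the comparison reverses. The skills-based format's applications skew toward tech, which has a lower base rate.

No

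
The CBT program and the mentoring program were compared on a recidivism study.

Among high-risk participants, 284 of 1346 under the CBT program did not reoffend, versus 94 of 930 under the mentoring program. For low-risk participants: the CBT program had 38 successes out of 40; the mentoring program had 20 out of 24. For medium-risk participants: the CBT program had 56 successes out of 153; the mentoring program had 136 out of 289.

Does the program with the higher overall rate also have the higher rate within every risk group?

No

High-risk: the CBT program 284/1346 = 21.1%, the mentoring program 94/930 = 10.1% → the CBT program
Low-risk: the CBT program 38/40 = 95.0%, the mentoring program 20/24 = 83.3% → the CBT program
Medium-risk: the CBT program 56/153 = 36.6%, the mentoring program 136/289 = 47.1% → the mentoring program
Overall: the CBT program 378/1539 = 24.6%, the mentoring program 250/1243 = 20.1% → the CBT program
Neither sweeps: the CBT program wins 2 of 3 groups, the mentoring program wins 1. The CBT program wins overall but not every group — no Simpson reversal.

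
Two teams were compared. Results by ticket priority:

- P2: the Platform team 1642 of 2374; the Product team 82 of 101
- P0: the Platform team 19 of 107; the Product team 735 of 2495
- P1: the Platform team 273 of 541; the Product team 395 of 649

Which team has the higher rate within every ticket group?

P2: the Platform team 1642/2374 = 69.2%, the Product team 82/101 = 81.2% → the Product team
P0: the Platform team 19/107 = 17.8%, the Product team 735/2495 = 29.5% → the Product team
P1: the Platform team 273/541 = 50.5%, the Product team 395/649 = 60.9% → the Product team
The Product team has the higher rate in all 3 groups.

the Product team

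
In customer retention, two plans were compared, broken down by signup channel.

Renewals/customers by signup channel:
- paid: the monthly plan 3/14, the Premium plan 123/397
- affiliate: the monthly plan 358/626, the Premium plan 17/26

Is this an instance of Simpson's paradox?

Yes

Paid: the monthly plan 3/14 = 21.4%, the Premium plan 123/397 = 31.0% → the Premium plan
Affiliate: the monthly plan 358/626 = 57.2%, the Premium plan 17/26 = 65.4% → the Premium plan
Overall: the monthly plan 361/640 = 56.4%, the Premium plan 140/423 = 33.1% → the monthly plan
The Premium plan wins each signup group but the monthly plan wins overall — the comparison reverses. The Premium plan's customers skew toward paid, which has a lower base rate.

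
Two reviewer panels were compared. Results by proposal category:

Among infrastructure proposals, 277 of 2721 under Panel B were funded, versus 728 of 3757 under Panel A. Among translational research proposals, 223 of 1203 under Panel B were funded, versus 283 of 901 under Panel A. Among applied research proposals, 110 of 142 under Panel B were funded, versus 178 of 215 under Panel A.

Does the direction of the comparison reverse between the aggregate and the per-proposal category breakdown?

Infrastructure: Panel B 277/2721 = 10.2%, Panel A 728/3757 = 19.4% → Panel A
Translational research: Panel B 223/1203 = 18.5%, Panel A 283/901 = 31.4% → Panel A
Applied research: Panel B 110/142 = 77.5%, Panel A 178/215 = 82.8% → Panel A
Overall: Panel B 610/4066 = 15.0%, Panel A 1189/4873 = 24.4% → Panel A
Panel A wins overall and in every proposal group — no reversal.

No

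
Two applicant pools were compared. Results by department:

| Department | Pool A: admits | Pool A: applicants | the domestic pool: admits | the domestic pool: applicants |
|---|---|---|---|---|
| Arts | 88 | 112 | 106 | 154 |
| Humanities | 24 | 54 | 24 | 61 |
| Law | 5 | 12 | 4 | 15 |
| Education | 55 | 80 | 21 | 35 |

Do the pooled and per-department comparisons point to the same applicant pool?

Arts: Pool A 88/112 = 78.6%, the domestic pool 106/154 = 68.8% → Pool A
Humanities: Pool A 24/54 = 44.4%, the domestic pool 24/61 = 39.3% → Pool A
Law: Pool A 5/12 = 41.7%, the domestic pool 4/15 = 26.7% → Pool A
Education: Pool A 55/80 = 68.8%, the domestic pool 21/35 = 60.0% → Pool A
Overall: Pool A 172/258 = 66.7%, the domestic pool 155/265 = 58.5% → Pool A
Pool A wins overall and in every department group — no reversal.

Yes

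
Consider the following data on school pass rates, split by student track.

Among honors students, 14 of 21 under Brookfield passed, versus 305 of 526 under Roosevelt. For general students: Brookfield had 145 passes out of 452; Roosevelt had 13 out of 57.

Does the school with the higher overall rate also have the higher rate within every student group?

Honors: Brookfield 14/21 = 66.7%, Roosevelt 305/526 = 58.0% → Brookfield
General: Brookfield 145/452 = 32.1%, Roosevelt 13/57 = 22.8% → Brookfield
Overall: Brookfield 159/473 = 33.6%, Roosevelt 318/583 = 54.5% → Roosevelt
Brookfield wins each student group but Roosevelt wins overall — the comparison reverses. Brookfield's students skew toward general, which has a lower base rate.

No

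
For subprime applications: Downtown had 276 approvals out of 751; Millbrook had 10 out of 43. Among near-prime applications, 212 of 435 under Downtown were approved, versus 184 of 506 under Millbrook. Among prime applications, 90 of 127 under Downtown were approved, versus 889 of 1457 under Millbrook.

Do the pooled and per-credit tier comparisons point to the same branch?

Subprime: Downtown 276/751 = 36.8%, Millbrook 10/43 = 23.3% → Downtown
Near-prime: Downtown 212/435 = 48.7%, Millbrook 184/506 = 36.4% → Downtown
Prime: Downtown 90/127 = 70.9%, Millbrook 889/1457 = 61.0% → Downtown
Overall: Downtown 578/1313 = 44.0%, Millbrook 1083/2006 = 54.0% → Millbrook
Downtown wins each credit group but Millbrook wins overall — the comparison reverses. Downtown's applications skew toward subprime, which has a lower base rate.

No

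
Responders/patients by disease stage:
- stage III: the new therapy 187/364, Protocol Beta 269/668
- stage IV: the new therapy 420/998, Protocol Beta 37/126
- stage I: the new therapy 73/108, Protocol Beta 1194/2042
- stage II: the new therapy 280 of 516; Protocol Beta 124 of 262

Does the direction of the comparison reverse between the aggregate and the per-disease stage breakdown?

Yes

Stage III: the new therapy 187/364 = 51.4%, Protocol Beta 269/668 = 40.3% → the new therapy
Stage IV: the new therapy 420/998 = 42.1%, Protocol Beta 37/126 = 29.4% → the new therapy
Stage I: the new therapy 73/108 = 67.6%, Protocol Beta 1194/2042 = 58.5% → the new therapy
Stage II: the new therapy 280/516 = 54.3%, Protocol Beta 124/262 = 47.3% → the new therapy
Overall: the new therapy 960/1986 = 48.3%, Protocol Beta 1624/3098 = 52.4% → Protocol Beta
The new therapy wins each disease group but Protocol Beta wins overall — the comparison reverses. The new therapy's patients skew toward stage IV, which has a lower base rate.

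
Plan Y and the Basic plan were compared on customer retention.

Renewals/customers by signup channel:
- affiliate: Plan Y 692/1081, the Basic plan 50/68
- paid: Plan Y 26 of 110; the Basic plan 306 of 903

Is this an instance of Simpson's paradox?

Yes

Affiliate: Plan Y 692/1081 = 64.0%, the Basic plan 50/68 = 73.5% → the Basic plan
Paid: Plan Y 26/110 = 23.6%, the Basic plan 306/903 = 33.9% → the Basic plan
Overall: Plan Y 718/1191 = 60.3%, the Basic plan 356/971 = 36.7% → Plan Y
The Basic plan wins each signup group but Plan Y wins overall — the comparison reverses. The Basic plan's customers skew toward paid, which has a lower base rate.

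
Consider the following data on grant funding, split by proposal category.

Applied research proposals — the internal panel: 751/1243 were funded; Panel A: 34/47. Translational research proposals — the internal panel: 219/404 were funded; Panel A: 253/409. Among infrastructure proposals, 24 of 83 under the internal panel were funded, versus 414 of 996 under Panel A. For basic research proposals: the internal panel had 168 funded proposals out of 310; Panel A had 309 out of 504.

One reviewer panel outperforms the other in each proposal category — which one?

Applied research: the internal panel 751/1243 = 60.4%, Panel A 34/47 = 72.3% → Panel A
Translational research: the internal panel 219/404 = 54.2%, Panel A 253/409 = 61.9% → Panel A
Infrastructure: the internal panel 24/83 = 28.9%, Panel A 414/996 = 41.6% → Panel A
Basic research: the internal panel 168/310 = 54.2%, Panel A 309/504 = 61.3% → Panel A
Panel A has the higher rate in all 4 groups.

Panel A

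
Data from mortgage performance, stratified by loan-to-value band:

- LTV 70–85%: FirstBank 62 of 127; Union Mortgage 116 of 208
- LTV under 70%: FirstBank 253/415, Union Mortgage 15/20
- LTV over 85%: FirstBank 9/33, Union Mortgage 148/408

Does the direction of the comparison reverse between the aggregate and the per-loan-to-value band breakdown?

LTV 70–85%: FirstBank 62/127 = 48.8%, Union Mortgage 116/208 = 55.8% → Union Mortgage
LTV under 70%: FirstBank 253/415 = 61.0%, Union Mortgage 15/20 = 75.0% → Union Mortgage
LTV over 85%: FirstBank 9/33 = 27.3%, Union Mortgage 148/408 = 36.3% → Union Mortgage
Overall: FirstBank 324/575 = 56.3%, Union Mortgage 279/636 = 43.9% → FirstBank
Union Mortgage wins each loan-to-value group but FirstBank wins overall — the comparison reverses. Union Mortgage's loans skew toward LTV over 85%, which has a lower base rate.

Yes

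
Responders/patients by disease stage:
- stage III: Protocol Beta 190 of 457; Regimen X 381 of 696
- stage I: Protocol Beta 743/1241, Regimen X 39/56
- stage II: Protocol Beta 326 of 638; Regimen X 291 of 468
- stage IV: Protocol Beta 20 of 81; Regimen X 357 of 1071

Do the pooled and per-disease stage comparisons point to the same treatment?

Stage III: Protocol Beta 190/457 = 41.6%, Regimen X 381/696 = 54.7% → Regimen X
Stage I: Protocol Beta 743/1241 = 59.9%, Regimen X 39/56 = 69.6% → Regimen X
Stage II: Protocol Beta 326/638 = 51.1%, Regimen X 291/468 = 62.2% → Regimen X
Stage IV: Protocol Beta 20/81 = 24.7%, Regimen X 357/1071 = 33.3% → Regimen X
Overall: Protocol Beta 1279/2417 = 52.9%, Regimen X 1068/2291 = 46.6% → Protocol Beta
Regimen X wins each disease group but Protocol Beta wins overall — the comparison reverses. Regimen X's patients skew toward stage IV, which has a lower base rate.

No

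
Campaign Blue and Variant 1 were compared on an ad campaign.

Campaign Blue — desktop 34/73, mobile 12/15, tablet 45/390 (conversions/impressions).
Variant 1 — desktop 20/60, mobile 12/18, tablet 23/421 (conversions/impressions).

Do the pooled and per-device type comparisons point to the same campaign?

Desktop: Campaign Blue 34/73 = 46.6%, Variant 1 20/60 = 33.3% → Campaign Blue
Mobile: Campaign Blue 12/15 = 80.0%, Variant 1 12/18 = 66.7% → Campaign Blue
Tablet: Campaign Blue 45/390 = 11.5%, Variant 1 23/421 = 5.5% → Campaign Blue
Overall: Campaign Blue 91/478 = 19.0%, Variant 1 55/499 = 11.0% → Campaign Blue
Campaign Blue wins overall and in every device group — no reversal.

Yes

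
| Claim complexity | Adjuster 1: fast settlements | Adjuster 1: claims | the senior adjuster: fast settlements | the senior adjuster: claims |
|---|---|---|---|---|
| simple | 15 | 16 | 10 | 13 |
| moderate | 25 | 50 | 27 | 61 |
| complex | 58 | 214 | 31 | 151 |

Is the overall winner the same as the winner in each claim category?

Simple: Adjuster 1 15/16 = 93.8%, the senior adjuster 10/13 = 76.9% → Adjuster 1
Moderate: Adjuster 1 25/50 = 50.0%, the senior adjuster 27/61 = 44.3% → Adjuster 1
Complex: Adjuster 1 58/214 = 27.1%, the senior adjuster 31/151 = 20.5% → Adjuster 1
Overall: Adjuster 1 98/280 = 35.0%, the senior adjuster 68/225 = 30.2% → Adjuster 1
Adjuster 1 wins overall and in every claim group — no reversal.

Yes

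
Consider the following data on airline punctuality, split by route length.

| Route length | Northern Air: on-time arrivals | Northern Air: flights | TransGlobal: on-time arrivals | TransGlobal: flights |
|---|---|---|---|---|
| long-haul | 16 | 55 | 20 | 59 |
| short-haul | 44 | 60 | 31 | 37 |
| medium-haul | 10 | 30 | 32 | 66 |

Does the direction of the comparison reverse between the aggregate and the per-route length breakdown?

No

Long-haul: Northern Air 16/55 = 29.1%, TransGlobal 20/59 = 33.9% → TransGlobal
Short-haul: Northern Air 44/60 = 73.3%, TransGlobal 31/37 = 83.8% → TransGlobal
Medium-haul: Northern Air 10/30 = 33.3%, TransGlobal 32/66 = 48.5% → TransGlobal
Overall: Northern Air 70/145 = 48.3%, TransGlobal 83/162 = 51.2% → TransGlobal
TransGlobal wins overall and in every route group — no reversal.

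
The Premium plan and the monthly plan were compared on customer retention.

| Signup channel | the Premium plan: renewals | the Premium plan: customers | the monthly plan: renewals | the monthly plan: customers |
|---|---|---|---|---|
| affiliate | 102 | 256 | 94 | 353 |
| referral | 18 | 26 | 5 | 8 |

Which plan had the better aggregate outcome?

Affiliate: the Premium plan 102/256 = 39.8%, the monthly plan 94/353 = 26.6% → the Premium plan
Referral: the Premium plan 18/26 = 69.2%, the monthly plan 5/8 = 62.5% → the Premium plan
Overall: the Premium plan 120/282 = 42.6%, the monthly plan 99/361 = 27.4% → the Premium plan

the Premium plan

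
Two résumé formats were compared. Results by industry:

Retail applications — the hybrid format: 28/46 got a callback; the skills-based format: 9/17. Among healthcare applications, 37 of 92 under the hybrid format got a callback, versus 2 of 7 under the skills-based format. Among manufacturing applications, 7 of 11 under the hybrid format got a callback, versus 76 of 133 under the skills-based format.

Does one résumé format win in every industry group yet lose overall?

Yes

Retail: the hybrid format 28/46 = 60.9%, the skills-based format 9/17 = 52.9% → the hybrid format
Healthcare: the hybrid format 37/92 = 40.2%, the skills-based format 2/7 = 28.6% → the hybrid format
Manufacturing: the hybrid format 7/11 = 63.6%, the skills-based format 76/133 = 57.1% → the hybrid format
Overall: the hybrid format 72/149 = 48.3%, the skills-based format 87/157 = 55.4% → the skills-based format
The hybrid format wins each industry group but the skills-based format wins overall — the comparison reverses. The hybrid format's applications skew toward healthcare, which has a lower base rate.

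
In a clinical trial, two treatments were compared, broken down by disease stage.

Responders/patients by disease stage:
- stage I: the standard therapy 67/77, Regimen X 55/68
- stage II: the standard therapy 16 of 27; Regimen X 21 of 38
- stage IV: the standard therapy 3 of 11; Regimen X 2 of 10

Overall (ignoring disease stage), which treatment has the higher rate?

the standard therapy

Stage I: the standard therapy 67/77 = 87.0%, Regimen X 55/68 = 80.9% → the standard therapy
Stage II: the standard therapy 16/27 = 59.3%, Regimen X 21/38 = 55.3% → the standard therapy
Stage IV: the standard therapy 3/11 = 27.3%, Regimen X 2/10 = 20.0% → the standard therapy
Overall: the standard therapy 86/115 = 74.8%, Regimen X 78/116 = 67.2% → the standard therapy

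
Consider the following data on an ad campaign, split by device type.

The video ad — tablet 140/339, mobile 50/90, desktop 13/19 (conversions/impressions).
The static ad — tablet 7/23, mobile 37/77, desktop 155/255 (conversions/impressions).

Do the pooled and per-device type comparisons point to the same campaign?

Tablet: the video ad 140/339 = 41.3%, the static ad 7/23 = 30.4% → the video ad
Mobile: the video ad 50/90 = 55.6%, the static ad 37/77 = 48.1% → the video ad
Desktop: the video ad 13/19 = 68.4%, the static ad 155/255 = 60.8% → the video ad
Overall: the video ad 203/448 = 45.3%, the static ad 199/355 = 56.1% → the static ad
The video ad wins each device group but the static ad wins overall — the comparison reverses. The video ad's impressions skew toward tablet, which has a lower base rate.

No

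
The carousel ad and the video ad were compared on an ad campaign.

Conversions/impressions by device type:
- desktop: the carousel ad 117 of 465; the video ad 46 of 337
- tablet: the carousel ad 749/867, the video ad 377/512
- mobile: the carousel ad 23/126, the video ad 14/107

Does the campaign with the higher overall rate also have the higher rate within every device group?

Yes

Desktop: the carousel ad 117/465 = 25.2%, the video ad 46/337 = 13.6% → the carousel ad
Tablet: the carousel ad 749/867 = 86.4%, the video ad 377/512 = 73.6% → the carousel ad
Mobile: the carousel ad 23/126 = 18.3%, the video ad 14/107 = 13.1% → the carousel ad
Overall: the carousel ad 889/1458 = 61.0%, the video ad 437/956 = 45.7% → the carousel ad
The carousel ad wins overall and in every device group — no reversal.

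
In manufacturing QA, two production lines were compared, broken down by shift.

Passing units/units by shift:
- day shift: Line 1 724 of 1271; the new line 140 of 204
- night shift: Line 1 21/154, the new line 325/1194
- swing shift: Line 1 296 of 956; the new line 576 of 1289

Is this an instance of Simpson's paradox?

Day shift: Line 1 724/1271 = 57.0%, the new line 140/204 = 68.6% → the new line
Night shift: Line 1 21/154 = 13.6%, the new line 325/1194 = 27.2% → the new line
Swing shift: Line 1 296/956 = 31.0%, the new line 576/1289 = 44.7% → the new line
Overall: Line 1 1041/2381 = 43.7%, the new line 1041/2687 = 38.7% → Line 1
The new line wins each shift group but Line 1 wins overall — the comparison reverses. The new line's units skew toward night shift, which has a lower base rate.

Yes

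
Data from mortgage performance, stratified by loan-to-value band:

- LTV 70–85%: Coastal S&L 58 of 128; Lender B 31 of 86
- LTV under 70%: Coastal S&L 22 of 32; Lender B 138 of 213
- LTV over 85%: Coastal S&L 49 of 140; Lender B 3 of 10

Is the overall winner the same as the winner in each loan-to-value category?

LTV 70–85%: Coastal S&L 58/128 = 45.3%, Lender B 31/86 = 36.0% → Coastal S&L
LTV under 70%: Coastal S&L 22/32 = 68.8%, Lender B 138/213 = 64.8% → Coastal S&L
LTV over 85%: Coastal S&L 49/140 = 35.0%, Lender B 3/10 = 30.0% → Coastal S&L
Overall: Coastal S&L 129/300 = 43.0%, Lender B 172/309 = 55.7% → Lender B
Coastal S&L wins each loan-to-value group but Lender B wins overall — the comparison reverses. Coastal S&L's loans skew toward LTV over 85%, which has a lower base rate.

No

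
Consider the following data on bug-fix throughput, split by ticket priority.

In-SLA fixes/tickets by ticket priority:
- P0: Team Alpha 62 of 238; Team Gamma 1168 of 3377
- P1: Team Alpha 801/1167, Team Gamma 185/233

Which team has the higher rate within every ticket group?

P0: Team Alpha 62/238 = 26.1%, Team Gamma 1168/3377 = 34.6% → Team Gamma
P1: Team Alpha 801/1167 = 68.6%, Team Gamma 185/233 = 79.4% → Team Gamma
Team Gamma has the higher rate in both groups.

Team Gamma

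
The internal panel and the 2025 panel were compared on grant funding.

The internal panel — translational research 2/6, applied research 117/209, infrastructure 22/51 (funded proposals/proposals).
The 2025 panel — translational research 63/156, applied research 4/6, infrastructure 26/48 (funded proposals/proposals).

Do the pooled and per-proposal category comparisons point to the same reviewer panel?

No

Translational research: the internal panel 2/6 = 33.3%, the 2025 panel 63/156 = 40.4% → the 2025 panel
Applied research: the internal panel 117/209 = 56.0%, the 2025 panel 4/6 = 66.7% → the 2025 panel
Infrastructure: the internal panel 22/51 = 43.1%, the 2025 panel 26/48 = 54.2% → the 2025 panel
Overall: the internal panel 141/266 = 53.0%, the 2025 panel 93/210 = 44.3% → the internal panel
The 2025 panel wins each proposal group but the internal panel wins overall — the comparison reverses. The 2025 panel's proposals skew toward translational research, which has a lower base rate.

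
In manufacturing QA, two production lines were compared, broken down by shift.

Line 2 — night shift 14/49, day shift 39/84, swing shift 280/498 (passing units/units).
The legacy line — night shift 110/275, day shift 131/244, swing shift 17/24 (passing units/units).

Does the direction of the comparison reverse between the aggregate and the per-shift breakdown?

Night shift: Line 2 14/49 = 28.6%, the legacy line 110/275 = 40.0% → the legacy line
Day shift: Line 2 39/84 = 46.4%, the legacy line 131/244 = 53.7% → the legacy line
Swing shift: Line 2 280/498 = 56.2%, the legacy line 17/24 = 70.8% → the legacy line
Overall: Line 2 333/631 = 52.8%, the legacy line 258/543 = 47.5% → Line 2
The legacy line wins each shift group but Line 2 wins overall — the comparison reverses. The legacy line's units skew toward night shift, which has a lower base rate.

Yes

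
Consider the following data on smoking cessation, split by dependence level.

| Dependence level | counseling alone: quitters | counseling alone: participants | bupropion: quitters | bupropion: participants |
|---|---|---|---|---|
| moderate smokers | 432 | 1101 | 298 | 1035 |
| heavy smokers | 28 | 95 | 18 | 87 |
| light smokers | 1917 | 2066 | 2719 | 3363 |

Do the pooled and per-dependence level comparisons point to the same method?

Moderate smokers: counseling alone 432/1101 = 39.2%, bupropion 298/1035 = 28.8% → counseling alone
Heavy smokers: counseling alone 28/95 = 29.5%, bupropion 18/87 = 20.7% → counseling alone
Light smokers: counseling alone 1917/2066 = 92.8%, bupropion 2719/3363 = 80.9% → counseling alone
Overall: counseling alone 2377/3262 = 72.9%, bupropion 3035/4485 = 67.7% → counseling alone
Counseling alone wins overall and in every dependence group — no reversal.

Yes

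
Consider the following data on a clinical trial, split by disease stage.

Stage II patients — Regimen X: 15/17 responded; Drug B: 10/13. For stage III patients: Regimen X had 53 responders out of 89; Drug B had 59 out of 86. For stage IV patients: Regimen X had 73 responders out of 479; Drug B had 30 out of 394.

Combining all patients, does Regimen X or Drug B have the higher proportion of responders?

Regimen X

Stage II: Regimen X 15/17 = 88.2%, Drug B 10/13 = 76.9% → Regimen X
Stage III: Regimen X 53/89 = 59.6%, Drug B 59/86 = 68.6% → Drug B
Stage IV: Regimen X 73/479 = 15.2%, Drug B 30/394 = 7.6% → Regimen X
Overall: Regimen X 141/585 = 24.1%, Drug B 99/493 = 20.1% → Regimen X
(Neither sweeps every disease group, but Regimen X has the higher pooled rate.)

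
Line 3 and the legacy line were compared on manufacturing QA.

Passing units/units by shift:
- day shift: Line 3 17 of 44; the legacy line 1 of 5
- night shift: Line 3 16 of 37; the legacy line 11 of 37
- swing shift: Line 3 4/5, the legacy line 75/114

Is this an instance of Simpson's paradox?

Day shift: Line 3 17/44 = 38.6%, the legacy line 1/5 = 20.0% → Line 3
Night shift: Line 3 16/37 = 43.2%, the legacy line 11/37 = 29.7% → Line 3
Swing shift: Line 3 4/5 = 80.0%, the legacy line 75/114 = 65.8% → Line 3
Overall: Line 3 37/86 = 43.0%, the legacy line 87/156 = 55.8% → the legacy line
Line 3 wins each shift group but the legacy line wins overall — the comparison reverses. Line 3's units skew toward day shift, which has a lower base rate.

Yes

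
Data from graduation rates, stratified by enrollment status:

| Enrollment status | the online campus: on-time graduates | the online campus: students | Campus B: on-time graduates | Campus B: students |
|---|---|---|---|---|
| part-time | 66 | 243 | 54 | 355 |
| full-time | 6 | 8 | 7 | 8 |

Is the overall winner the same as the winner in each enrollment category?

Part-time: the online campus 66/243 = 27.2%, Campus B 54/355 = 15.2% → the online campus
Full-time: the online campus 6/8 = 75.0%, Campus B 7/8 = 87.5% → Campus B
Overall: the online campus 72/251 = 28.7%, Campus B 61/363 = 16.8% → the online campus
Neither sweeps: the online campus wins 1 of 2 groups, Campus B wins 1. The online campus wins overall but not every group — no Simpson reversal.

No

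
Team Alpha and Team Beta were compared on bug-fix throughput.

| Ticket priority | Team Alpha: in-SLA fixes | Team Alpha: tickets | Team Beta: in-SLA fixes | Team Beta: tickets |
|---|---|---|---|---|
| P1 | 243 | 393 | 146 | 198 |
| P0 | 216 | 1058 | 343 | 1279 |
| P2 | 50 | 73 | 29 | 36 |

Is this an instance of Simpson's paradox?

No

P1: Team Alpha 243/393 = 61.8%, Team Beta 146/198 = 73.7% → Team Beta
P0: Team Alpha 216/1058 = 20.4%, Team Beta 343/1279 = 26.8% → Team Beta
P2: Team Alpha 50/73 = 68.5%, Team Beta 29/36 = 80.6% → Team Beta
Overall: Team Alpha 509/1524 = 33.4%, Team Beta 518/1513 = 34.2% → Team Beta
Team Beta wins overall and in every ticket group — no reversal.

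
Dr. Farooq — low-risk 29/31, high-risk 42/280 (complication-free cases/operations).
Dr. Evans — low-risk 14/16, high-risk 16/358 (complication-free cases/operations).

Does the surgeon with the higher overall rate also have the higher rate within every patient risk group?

Low-risk: Dr. Farooq 29/31 = 93.5%, Dr. Evans 14/16 = 87.5% → Dr. Farooq
High-risk: Dr. Farooq 42/280 = 15.0%, Dr. Evans 16/358 = 4.5% → Dr. Farooq
Overall: Dr. Farooq 71/311 = 22.8%, Dr. Evans 30/374 = 8.0% → Dr. Farooq
Dr. Farooq wins overall and in every patient risk group — no reversal.

Yes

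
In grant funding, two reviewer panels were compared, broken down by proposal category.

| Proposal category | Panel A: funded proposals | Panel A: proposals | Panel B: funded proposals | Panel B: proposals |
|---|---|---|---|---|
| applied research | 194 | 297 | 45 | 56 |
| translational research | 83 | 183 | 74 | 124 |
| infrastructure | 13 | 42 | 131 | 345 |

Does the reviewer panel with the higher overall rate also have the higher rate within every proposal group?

Applied research: Panel A 194/297 = 65.3%, Panel B 45/56 = 80.4% → Panel B
Translational research: Panel A 83/183 = 45.4%, Panel B 74/124 = 59.7% → Panel B
Infrastructure: Panel A 13/42 = 31.0%, Panel B 131/345 = 38.0% → Panel B
Overall: Panel A 290/522 = 55.6%, Panel B 250/525 = 47.6% → Panel A
Panel B wins each proposal group but Panel A wins overall — the comparison reverses. Panel B's proposals skew toward infrastructure, which has a lower base rate.

No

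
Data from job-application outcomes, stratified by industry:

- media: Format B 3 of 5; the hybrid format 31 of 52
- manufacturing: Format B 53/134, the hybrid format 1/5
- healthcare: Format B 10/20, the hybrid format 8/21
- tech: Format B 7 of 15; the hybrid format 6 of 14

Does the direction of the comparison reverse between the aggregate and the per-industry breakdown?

Yes

Media: Format B 3/5 = 60.0%, the hybrid format 31/52 = 59.6% → Format B
Manufacturing: Format B 53/134 = 39.6%, the hybrid format 1/5 = 20.0% → Format B
Healthcare: Format B 10/20 = 50.0%, the hybrid format 8/21 = 38.1% → Format B
Tech: Format B 7/15 = 46.7%, the hybrid format 6/14 = 42.9% → Format B
Overall: Format B 73/174 = 42.0%, the hybrid format 46/92 = 50.0% → the hybrid format
Format B wins each industry group but the hybrid format wins overall — the comparison reverses. Format B's applications skew toward manufacturing, which has a lower base rate.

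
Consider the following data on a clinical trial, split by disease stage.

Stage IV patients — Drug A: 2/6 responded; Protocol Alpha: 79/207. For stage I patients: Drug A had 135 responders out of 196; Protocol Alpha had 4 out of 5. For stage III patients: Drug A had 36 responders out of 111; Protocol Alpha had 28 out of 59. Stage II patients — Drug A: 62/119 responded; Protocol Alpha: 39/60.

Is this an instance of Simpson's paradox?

Stage IV: Drug A 2/6 = 33.3%, Protocol Alpha 79/207 = 38.2% → Protocol Alpha
Stage I: Drug A 135/196 = 68.9%, Protocol Alpha 4/5 = 80.0% → Protocol Alpha
Stage III: Drug A 36/111 = 32.4%, Protocol Alpha 28/59 = 47.5% → Protocol Alpha
Stage II: Drug A 62/119 = 52.1%, Protocol Alpha 39/60 = 65.0% → Protocol Alpha
Overall: Drug A 235/432 = 54.4%, Protocol Alpha 150/331 = 45.3% → Drug A
Protocol Alpha wins each disease group but Drug A wins overall — the comparison reverses. Protocol Alpha's patients skew toward stage IV, which has a lower base rate.

Yes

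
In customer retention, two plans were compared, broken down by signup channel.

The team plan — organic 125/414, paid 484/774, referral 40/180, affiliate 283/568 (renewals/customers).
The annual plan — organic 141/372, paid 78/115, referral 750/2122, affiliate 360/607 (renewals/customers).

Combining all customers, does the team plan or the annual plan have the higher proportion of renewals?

Organic: the team plan 125/414 = 30.2%, the annual plan 141/372 = 37.9% → the annual plan
Paid: the team plan 484/774 = 62.5%, the annual plan 78/115 = 67.8% → the annual plan
Referral: the team plan 40/180 = 22.2%, the annual plan 750/2122 = 35.3% → the annual plan
Affiliate: the team plan 283/568 = 49.8%, the annual plan 360/607 = 59.3% → the annual plan
Overall: the team plan 932/1936 = 48.1%, the annual plan 1329/3216 = 41.3% → the team plan
(The annual plan wins every signup group but the team plan wins overall — the annual plan's customers skew toward the low-rate referral group.)

the team plan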